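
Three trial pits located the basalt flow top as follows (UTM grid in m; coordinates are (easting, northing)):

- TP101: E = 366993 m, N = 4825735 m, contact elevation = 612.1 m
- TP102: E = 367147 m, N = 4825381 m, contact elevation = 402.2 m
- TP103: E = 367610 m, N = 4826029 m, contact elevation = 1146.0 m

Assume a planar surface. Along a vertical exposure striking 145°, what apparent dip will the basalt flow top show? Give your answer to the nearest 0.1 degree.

20.8°

Two edge vectors: TP101→TP102 = (154, -354, -209.9), TP101→TP103 = (617, 294, 533.9).
Normal n = (TP101→TP102) × (TP101→TP103) = (-127290, -211728.9, 263694).
So ∂z/∂E = −n_x/n_z = 0.48272 and ∂z/∂N = −n_y/n_z = 0.80293.
Unit vector along 145° is (sin 145°, cos 145°) = (0.5736, -0.8192).
Slope in that direction = a·(0.5736) + b·(-0.8192) = −0.38085.
Apparent dip = arctan|0.38085| = 20.8° (true dip is 43.1°, so apparent ≤ true as expected).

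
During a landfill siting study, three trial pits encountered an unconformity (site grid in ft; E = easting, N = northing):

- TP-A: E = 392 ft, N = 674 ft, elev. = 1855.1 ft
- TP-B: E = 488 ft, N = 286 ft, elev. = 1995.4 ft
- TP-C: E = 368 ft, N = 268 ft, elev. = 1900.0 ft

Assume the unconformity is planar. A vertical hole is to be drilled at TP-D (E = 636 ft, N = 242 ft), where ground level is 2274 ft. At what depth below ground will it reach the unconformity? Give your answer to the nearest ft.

150 ft

Let the plane be z = a·E + b·N + c.
TP-B−TP-A: 96a − 388b = 140.3;  TP-C−TP-A: −24a − 406b = 44.9.
Solving gives a = 0.81885, b = −0.15900.
Then c = 1855.1 − a·392 − b·674 = 1641.27.
At (636, 242): z_contact = 520.8 − 38.5 + 1641.27 = 2123.6 ft.
Depth below ground = 2274 − 2123.6 = 150 ft.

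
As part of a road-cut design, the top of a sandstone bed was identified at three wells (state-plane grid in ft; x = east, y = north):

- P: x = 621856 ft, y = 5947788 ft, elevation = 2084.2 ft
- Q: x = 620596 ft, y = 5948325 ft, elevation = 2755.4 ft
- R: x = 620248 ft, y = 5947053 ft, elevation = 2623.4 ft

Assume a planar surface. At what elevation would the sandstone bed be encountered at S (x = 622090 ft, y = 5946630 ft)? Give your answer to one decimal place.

Let the plane be z = a·x + b·y + c.
Q−P: −1260a + 537b = 671.2;  R−P: −1608a − 735b = 539.2.
Solving gives a = −0.437463204, b = 0.223456914.
Then c = 2084.2 − a·621856 − b·5947788 = −1054951.04.
At (622090, 5946630): z = −272141.5 + 1328815.6 − 1054951.04 = 1723.1 ft.

1723.1 ft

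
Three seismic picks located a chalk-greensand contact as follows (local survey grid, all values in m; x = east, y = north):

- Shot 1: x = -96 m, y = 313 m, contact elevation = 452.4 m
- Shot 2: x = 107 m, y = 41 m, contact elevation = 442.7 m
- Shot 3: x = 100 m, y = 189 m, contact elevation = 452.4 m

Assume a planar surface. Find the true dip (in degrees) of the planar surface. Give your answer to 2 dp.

Two edge vectors: Shot 1→Shot 2 = (203, -272, -9.7), Shot 1→Shot 3 = (196, -124, 0).
Normal n = (Shot 1→Shot 2) × (Shot 1→Shot 3) = (-1202.8, -1901.2, 28140).
So ∂z/∂x = −n_x/n_z = 0.04274 and ∂z/∂y = −n_y/n_z = 0.06756.
Gradient magnitude |∇z| = √(a² + b²) = √(0.00183 + 0.00456) = 0.07995.
True dip = arctan(0.07995) = 4.57°, dipping toward SSW (azimuth ≈ 212°).

4.57°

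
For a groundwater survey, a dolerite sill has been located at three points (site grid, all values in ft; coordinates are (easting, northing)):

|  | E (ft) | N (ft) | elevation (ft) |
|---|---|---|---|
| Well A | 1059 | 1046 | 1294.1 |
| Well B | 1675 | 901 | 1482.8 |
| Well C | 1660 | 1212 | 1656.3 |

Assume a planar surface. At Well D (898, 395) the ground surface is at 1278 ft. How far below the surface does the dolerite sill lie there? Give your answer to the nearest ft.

Two edge vectors: Well A→Well B = (616, -145, 188.7), Well A→Well C = (601, 166, 362.2).
Normal n = (Well A→Well B) × (Well A→Well C) = (-83843.2, -109706.5, 189401).
So ∂z/∂E = −n_x/n_z = 0.44268 and ∂z/∂N = −n_y/n_z = 0.57923.
Intercept c from Well A: 1294.1 − 468.79 − 605.87 = 219.43.
At (898, 395): z_contact = 397.5 + 228.8 + 219.43 = 845.8 ft.
Depth below ground = 1278 − 845.8 = 432 ft.

432 ft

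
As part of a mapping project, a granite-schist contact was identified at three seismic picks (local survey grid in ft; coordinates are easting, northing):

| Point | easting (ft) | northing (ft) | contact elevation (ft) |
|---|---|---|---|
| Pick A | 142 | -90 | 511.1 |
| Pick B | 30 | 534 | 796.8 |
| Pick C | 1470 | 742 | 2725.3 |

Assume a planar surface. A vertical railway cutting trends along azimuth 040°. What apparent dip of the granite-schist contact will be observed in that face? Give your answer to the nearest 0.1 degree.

52.8°

Two edge vectors: Pick A→Pick B = (-112, 624, 285.7), Pick A→Pick C = (1328, 832, 2214.2).
Normal n = (Pick A→Pick B) × (Pick A→Pick C) = (1143958.4, 627400, -921856).
So ∂z/∂easting = −n_x/n_z = 1.24093 and ∂z/∂northing = −n_y/n_z = 0.68058.
Unit vector along 040° is (sin 40°, cos 40°) = (0.6428, 0.7660).
Slope in that direction = a·(0.6428) + b·(0.7660) = 1.31901.
Apparent dip = arctan|1.31901| = 52.8° (true dip is 54.8°, so apparent ≤ true as expected).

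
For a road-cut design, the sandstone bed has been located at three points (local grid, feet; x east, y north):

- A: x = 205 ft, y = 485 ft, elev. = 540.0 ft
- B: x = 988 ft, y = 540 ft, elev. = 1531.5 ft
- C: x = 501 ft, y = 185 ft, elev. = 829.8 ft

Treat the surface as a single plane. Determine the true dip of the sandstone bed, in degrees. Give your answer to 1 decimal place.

51.9°

Let the plane be z = a·x + b·y + c.
B−A: 783a + 55b = 991.5;  C−A: 296a − 300b = 289.8.
Solving gives a = 1.24767, b = 0.26503.
Gradient magnitude |∇z| = √(a² + b²) = √(1.55667 + 0.07024) = 1.27551.
True dip = arctan(1.27551) = 51.9°, dipping toward WSW (azimuth ≈ 258°).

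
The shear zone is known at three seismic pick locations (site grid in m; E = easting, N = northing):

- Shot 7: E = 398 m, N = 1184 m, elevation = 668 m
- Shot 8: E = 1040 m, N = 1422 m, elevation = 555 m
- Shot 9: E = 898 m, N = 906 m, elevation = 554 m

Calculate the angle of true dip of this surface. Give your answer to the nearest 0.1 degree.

Two edge vectors: Shot 7→Shot 8 = (642, 238, -113), Shot 7→Shot 9 = (500, -278, -114).
Normal n = (Shot 7→Shot 8) × (Shot 7→Shot 9) = (-58546, 16688, -297476).
So ∂z/∂E = −n_x/n_z = −0.19681 and ∂z/∂N = −n_y/n_z = 0.05610.
Gradient magnitude |∇z| = √(a² + b²) = √(0.03873 + 0.00315) = 0.20465.
True dip = arctan(0.20465) = 11.6°, dipping toward ESE (azimuth ≈ 106°).

11.6°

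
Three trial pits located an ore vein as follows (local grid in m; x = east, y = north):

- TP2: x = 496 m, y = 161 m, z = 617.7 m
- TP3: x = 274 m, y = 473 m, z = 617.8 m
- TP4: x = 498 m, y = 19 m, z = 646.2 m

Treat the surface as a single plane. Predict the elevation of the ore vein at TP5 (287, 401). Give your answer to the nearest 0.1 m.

628.8 m

Let the plane be z = a·x + b·y + c.
TP3−TP2: −222a + 312b = 0.1;  TP4−TP2: 2a − 142b = 28.5.
Solving gives a = −0.28823, b = −0.20476.
Then c = 617.7 − a·496 − b·161 = 793.63.
At (287, 401): z = −82.7 − 82.1 + 793.63 = 628.8 m.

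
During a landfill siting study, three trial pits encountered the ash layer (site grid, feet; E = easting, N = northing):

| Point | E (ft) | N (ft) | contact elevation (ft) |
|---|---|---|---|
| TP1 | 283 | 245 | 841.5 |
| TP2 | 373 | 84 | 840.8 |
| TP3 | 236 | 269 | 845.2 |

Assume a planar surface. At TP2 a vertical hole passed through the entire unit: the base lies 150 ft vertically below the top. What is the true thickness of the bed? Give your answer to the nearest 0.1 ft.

148.9 ft

Let the plane be z = a·E + b·N + c.
TP2−TP1: 90a − 161b = −0.7;  TP3−TP1: −47a + 24b = 3.7.
Solving gives a = −0.10706, b = −0.05550.
|∇z| = √(a²+b²) = 0.12060, so dip δ = arctan(0.12060) = 6.88°.
True thickness = vertical thickness × cos δ = 150 × cos 6.88° = 148.9 ft.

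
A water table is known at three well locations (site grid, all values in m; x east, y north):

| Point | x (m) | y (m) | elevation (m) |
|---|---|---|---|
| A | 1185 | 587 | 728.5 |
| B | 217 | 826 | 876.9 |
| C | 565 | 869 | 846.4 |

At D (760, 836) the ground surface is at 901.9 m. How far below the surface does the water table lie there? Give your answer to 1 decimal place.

82.7 m

Let the plane be z = a·x + b·y + c.
B−A: −968a + 239b = 148.4;  C−A: −620a + 282b = 117.9.
Solving gives a = −0.109544, b = 0.177243.
Then c = 728.5 − a·1185 − b·587 = 754.27.
At (760, 836): z_contact = −83.25 + 148.18 + 754.27 = 819.19 m.
Depth below ground = 901.9 − 819.19 = 82.7 m.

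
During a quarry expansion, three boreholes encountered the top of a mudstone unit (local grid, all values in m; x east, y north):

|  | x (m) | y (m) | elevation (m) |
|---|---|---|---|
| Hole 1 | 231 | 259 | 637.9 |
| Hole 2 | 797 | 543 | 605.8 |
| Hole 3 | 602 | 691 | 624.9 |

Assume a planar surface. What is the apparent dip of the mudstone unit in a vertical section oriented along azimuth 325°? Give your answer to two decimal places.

3.93°

Two edge vectors: Hole 1→Hole 2 = (566, 284, -32.1), Hole 1→Hole 3 = (371, 432, -13).
Normal n = (Hole 1→Hole 2) × (Hole 1→Hole 3) = (10175.2, -4551.1, 139148).
So ∂z/∂x = −n_x/n_z = −0.07313 and ∂z/∂y = −n_y/n_z = 0.03271.
Unit vector along 325° is (sin 325°, cos 325°) = (-0.5736, 0.8192).
Slope in that direction = a·(-0.5736) + b·(0.8192) = 0.06873.
Apparent dip = arctan|0.06873| = 3.93° (true dip is 4.6°, so apparent ≤ true as expected).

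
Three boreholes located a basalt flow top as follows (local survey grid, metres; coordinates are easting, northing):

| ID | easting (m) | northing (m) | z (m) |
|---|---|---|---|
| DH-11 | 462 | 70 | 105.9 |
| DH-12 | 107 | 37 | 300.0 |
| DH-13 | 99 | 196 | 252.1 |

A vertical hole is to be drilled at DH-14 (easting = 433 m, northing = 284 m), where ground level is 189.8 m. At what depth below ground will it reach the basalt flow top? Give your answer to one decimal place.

139.0 m

Let the plane be z = a·easting + b·northing + c.
DH-12−DH-11: −355a − 33b = 194.1;  DH-13−DH-11: −363a + 126b = 146.2.
Solving gives a = −0.51634, b = −0.32724.
Then c = 105.9 − a·462 − b·70 = 367.36.
At (433, 284): z_contact = −223.58 − 92.94 + 367.36 = 50.85 m.
Depth below ground = 189.8 − 50.85 = 139.0 m.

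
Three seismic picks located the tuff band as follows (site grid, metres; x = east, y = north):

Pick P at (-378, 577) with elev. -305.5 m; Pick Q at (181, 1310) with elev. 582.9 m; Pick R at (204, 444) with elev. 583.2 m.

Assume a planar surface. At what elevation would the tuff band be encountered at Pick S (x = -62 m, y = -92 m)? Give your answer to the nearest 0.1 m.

152.9 m

Two edge vectors: Pick P→Pick Q = (559, 733, 888.4), Pick P→Pick R = (582, -133, 888.7).
Normal n = (Pick P→Pick Q) × (Pick P→Pick R) = (769574.3, 20265.5, -500953).
So ∂z/∂x = −n_x/n_z = 1.536221 and ∂z/∂y = −n_y/n_z = 0.040454.
Intercept c from Pick P: -305.5 + 580.69 − 23.34 = 251.85.
At (-62, -92): z = −95.2 − 3.7 + 251.85 = 152.9 m.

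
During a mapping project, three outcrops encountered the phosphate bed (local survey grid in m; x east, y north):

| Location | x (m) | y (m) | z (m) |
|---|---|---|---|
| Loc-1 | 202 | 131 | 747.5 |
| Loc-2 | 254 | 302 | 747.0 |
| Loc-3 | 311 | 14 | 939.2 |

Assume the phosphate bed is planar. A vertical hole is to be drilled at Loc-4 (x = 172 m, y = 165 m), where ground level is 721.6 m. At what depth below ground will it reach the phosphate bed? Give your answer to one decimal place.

Two edge vectors: Loc-1→Loc-2 = (52, 171, -0.5), Loc-1→Loc-3 = (109, -117, 191.7).
Normal n = (Loc-1→Loc-2) × (Loc-1→Loc-3) = (32722.2, -10022.9, -24723).
So ∂z/∂x = −n_x/n_z = 1.32355 and ∂z/∂y = −n_y/n_z = −0.40541.
Intercept c from Loc-1: 747.5 − 267.36 + 53.11 = 533.25.
At (172, 165): z_contact = 227.65 − 66.89 + 533.25 = 694.01 m.
Depth below ground = 721.6 − 694.01 = 27.6 m.

27.6 m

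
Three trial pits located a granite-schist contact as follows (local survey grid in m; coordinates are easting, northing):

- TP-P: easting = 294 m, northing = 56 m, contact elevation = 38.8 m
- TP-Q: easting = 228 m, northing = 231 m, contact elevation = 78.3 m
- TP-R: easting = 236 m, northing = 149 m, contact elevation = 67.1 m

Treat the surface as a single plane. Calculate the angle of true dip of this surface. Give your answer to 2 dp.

18.56°

Two edge vectors: TP-P→TP-Q = (-66, 175, 39.5), TP-P→TP-R = (-58, 93, 28.3).
Normal n = (TP-P→TP-Q) × (TP-P→TP-R) = (1279, -423.2, 4012).
So ∂z/∂easting = −n_x/n_z = −0.31879 and ∂z/∂northing = −n_y/n_z = 0.10548.
Gradient magnitude |∇z| = √(a² + b²) = √(0.10163 + 0.01113) = 0.33579.
True dip = arctan(0.33579) = 18.56°, dipping toward ESE (azimuth ≈ 108°).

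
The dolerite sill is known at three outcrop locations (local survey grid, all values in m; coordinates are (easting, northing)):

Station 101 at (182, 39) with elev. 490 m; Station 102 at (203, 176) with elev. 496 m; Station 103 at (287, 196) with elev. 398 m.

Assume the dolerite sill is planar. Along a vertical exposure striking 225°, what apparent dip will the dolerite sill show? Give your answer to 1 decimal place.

Two edge vectors: Station 101→Station 102 = (21, 137, 6), Station 101→Station 103 = (105, 157, -92).
Normal n = (Station 101→Station 102) × (Station 101→Station 103) = (-13546, 2562, -11088).
So ∂z/∂E = −n_x/n_z = −1.22168 and ∂z/∂N = −n_y/n_z = 0.23106.
Unit vector along 225° is (sin 225°, cos 225°) = (-0.7071, -0.7071).
Slope in that direction = a·(-0.7071) + b·(-0.7071) = 0.70047.
Apparent dip = arctan|0.70047| = 35.0° (true dip is 51.2°, so apparent ≤ true as expected).

35.0°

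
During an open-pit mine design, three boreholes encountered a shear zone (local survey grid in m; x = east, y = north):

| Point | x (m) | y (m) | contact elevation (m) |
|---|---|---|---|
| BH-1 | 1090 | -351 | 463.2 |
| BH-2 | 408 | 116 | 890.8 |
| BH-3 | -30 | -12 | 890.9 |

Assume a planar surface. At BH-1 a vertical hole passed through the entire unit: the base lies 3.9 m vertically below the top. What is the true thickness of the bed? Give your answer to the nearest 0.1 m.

3.2 m

Let the plane be z = a·x + b·y + c.
BH-2−BH-1: −682a + 467b = 427.6;  BH-3−BH-1: −1120a + 339b = 427.7.
Solving gives a = −0.18770, b = 0.64151.
|∇z| = √(a²+b²) = 0.66841, so dip δ = arctan(0.66841) = 33.76°.
True thickness = vertical thickness × cos δ = 3.9 × cos 33.76° = 3.2 m.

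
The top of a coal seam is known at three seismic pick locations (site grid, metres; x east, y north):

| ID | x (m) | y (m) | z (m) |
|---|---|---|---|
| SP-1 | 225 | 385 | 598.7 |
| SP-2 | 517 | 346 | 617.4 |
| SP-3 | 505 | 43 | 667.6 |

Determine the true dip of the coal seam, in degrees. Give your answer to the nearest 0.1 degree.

9.8°

Two edge vectors: SP-1→SP-2 = (292, -39, 18.7), SP-1→SP-3 = (280, -342, 68.9).
Normal n = (SP-1→SP-2) × (SP-1→SP-3) = (3708.3, -14882.8, -88944).
So ∂z/∂x = −n_x/n_z = 0.04169 and ∂z/∂y = −n_y/n_z = −0.16733.
Gradient magnitude |∇z| = √(a² + b²) = √(0.00174 + 0.02800) = 0.17244.
True dip = arctan(0.17244) = 9.8°, dipping toward NNW (azimuth ≈ 346°).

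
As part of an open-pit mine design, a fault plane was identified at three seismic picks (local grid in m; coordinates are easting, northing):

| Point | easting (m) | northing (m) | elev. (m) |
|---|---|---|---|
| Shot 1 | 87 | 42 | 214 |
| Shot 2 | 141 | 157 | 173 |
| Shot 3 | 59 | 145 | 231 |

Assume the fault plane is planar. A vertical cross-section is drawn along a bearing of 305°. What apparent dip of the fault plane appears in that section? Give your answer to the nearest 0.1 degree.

Let the plane be z = a·easting + b·northing + c.
Shot 2−Shot 1: 54a + 115b = −41;  Shot 3−Shot 1: −28a + 103b = 17.
Solving gives a = −0.70348, b = −0.02619.
Unit vector along 305° is (sin 305°, cos 305°) = (-0.8192, 0.5736).
Slope in that direction = a·(-0.8192) + b·(0.5736) = 0.56124.
Apparent dip = arctan|0.56124| = 29.3° (true dip is 35.1°, so apparent ≤ true as expected).

29.3°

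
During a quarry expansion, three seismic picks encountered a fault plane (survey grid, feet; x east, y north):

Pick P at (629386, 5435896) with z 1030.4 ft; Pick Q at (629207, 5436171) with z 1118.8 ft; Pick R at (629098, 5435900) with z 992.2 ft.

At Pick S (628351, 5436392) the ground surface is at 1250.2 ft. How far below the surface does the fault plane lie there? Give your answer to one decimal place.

158.9 ft

Two edge vectors: Pick P→Pick Q = (-179, 275, 88.4), Pick P→Pick R = (-288, 4, -38.2).
Normal n = (Pick P→Pick Q) × (Pick P→Pick R) = (-10858.6, -32297, 78484).
So ∂z/∂x = −n_x/n_z = 0.138354314 and ∂z/∂y = −n_y/n_z = 0.411510626.
Intercept c from Pick P: 1030.4 − 87078.27 − 2236928.97 = −2322976.84.
At (628351, 5436392): z_contact = 86935.07 + 2237133.08 − 2322976.84 = 1091.31 ft.
Depth below ground = 1250.2 − 1091.31 = 158.9 ft.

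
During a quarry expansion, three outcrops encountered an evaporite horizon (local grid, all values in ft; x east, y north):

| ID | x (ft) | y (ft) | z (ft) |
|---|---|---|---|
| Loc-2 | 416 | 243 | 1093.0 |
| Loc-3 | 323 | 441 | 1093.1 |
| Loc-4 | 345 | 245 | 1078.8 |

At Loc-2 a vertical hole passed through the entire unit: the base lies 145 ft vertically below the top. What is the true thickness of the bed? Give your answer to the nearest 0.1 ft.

141.5 ft

Two edge vectors: Loc-2→Loc-3 = (-93, 198, 0.1), Loc-2→Loc-4 = (-71, 2, -14.2).
Normal n = (Loc-2→Loc-3) × (Loc-2→Loc-4) = (-2811.8, -1327.7, 13872).
So ∂z/∂x = −n_x/n_z = 0.20270 and ∂z/∂y = −n_y/n_z = 0.09571.
|∇z| = √(a²+b²) = 0.22416, so dip δ = arctan(0.22416) = 12.63°.
True thickness = vertical thickness × cos δ = 145 × cos 12.63° = 141.5 ft.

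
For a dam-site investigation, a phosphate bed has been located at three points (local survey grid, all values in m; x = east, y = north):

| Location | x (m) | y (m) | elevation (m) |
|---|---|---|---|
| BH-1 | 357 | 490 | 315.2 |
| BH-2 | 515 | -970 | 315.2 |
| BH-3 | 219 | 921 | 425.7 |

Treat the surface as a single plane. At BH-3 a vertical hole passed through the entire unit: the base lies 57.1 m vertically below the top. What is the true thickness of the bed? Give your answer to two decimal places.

36.26 m

Two edge vectors: BH-1→BH-2 = (158, -1460, 0), BH-1→BH-3 = (-138, 431, 110.5).
Normal n = (BH-1→BH-2) × (BH-1→BH-3) = (-161330, -17459, -133382).
So ∂z/∂x = −n_x/n_z = −1.20953 and ∂z/∂y = −n_y/n_z = −0.13089.
|∇z| = √(a²+b²) = 1.21660, so dip δ = arctan(1.21660) = 50.58°.
True thickness = vertical thickness × cos δ = 57.1 × cos 50.58° = 36.26 m.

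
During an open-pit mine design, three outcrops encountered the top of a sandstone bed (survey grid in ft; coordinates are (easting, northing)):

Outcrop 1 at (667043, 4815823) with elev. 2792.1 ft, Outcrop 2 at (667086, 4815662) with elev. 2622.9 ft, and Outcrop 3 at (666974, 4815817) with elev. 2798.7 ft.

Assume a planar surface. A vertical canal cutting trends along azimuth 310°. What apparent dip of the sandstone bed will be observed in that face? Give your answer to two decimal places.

Two edge vectors: Outcrop 1→Outcrop 2 = (43, -161, -169.2), Outcrop 1→Outcrop 3 = (-69, -6, 6.6).
Normal n = (Outcrop 1→Outcrop 2) × (Outcrop 1→Outcrop 3) = (-2077.8, 11391, -11367).
So ∂z/∂E = −n_x/n_z = −0.18279 and ∂z/∂N = −n_y/n_z = 1.00211.
Unit vector along 310° is (sin 310°, cos 310°) = (-0.7660, 0.6428).
Slope in that direction = a·(-0.7660) + b·(0.6428) = 0.78417.
Apparent dip = arctan|0.78417| = 38.10° (true dip is 45.5°, so apparent ≤ true as expected).

38.10°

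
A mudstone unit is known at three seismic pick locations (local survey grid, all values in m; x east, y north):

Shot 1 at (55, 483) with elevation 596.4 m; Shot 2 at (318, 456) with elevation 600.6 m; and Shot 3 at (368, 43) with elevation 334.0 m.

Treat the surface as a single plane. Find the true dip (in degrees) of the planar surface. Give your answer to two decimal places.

33.46°

Two edge vectors: Shot 1→Shot 2 = (263, -27, 4.2), Shot 1→Shot 3 = (313, -440, -262.4).
Normal n = (Shot 1→Shot 2) × (Shot 1→Shot 3) = (8932.8, 70325.8, -107269).
So ∂z/∂x = −n_x/n_z = 0.08327 and ∂z/∂y = −n_y/n_z = 0.65560.
Gradient magnitude |∇z| = √(a² + b²) = √(0.00693 + 0.42981) = 0.66087.
True dip = arctan(0.66087) = 33.46°, dipping toward S (azimuth ≈ 187°).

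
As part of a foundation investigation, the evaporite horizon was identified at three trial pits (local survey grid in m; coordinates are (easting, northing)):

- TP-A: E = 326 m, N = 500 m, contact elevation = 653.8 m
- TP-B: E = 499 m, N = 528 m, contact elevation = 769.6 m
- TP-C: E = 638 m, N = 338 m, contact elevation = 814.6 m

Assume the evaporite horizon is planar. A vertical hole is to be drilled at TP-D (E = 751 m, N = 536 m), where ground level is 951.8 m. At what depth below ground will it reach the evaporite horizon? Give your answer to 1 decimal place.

20.9 m

Let the plane be z = a·E + b·N + c.
TP-B−TP-A: 173a + 28b = 115.8;  TP-C−TP-A: 312a − 162b = 160.8.
Solving gives a = 0.63277, b = 0.22608.
Then c = 653.8 − a·326 − b·500 = 334.48.
At (751, 536): z_contact = 475.21 + 121.18 + 334.48 = 930.87 m.
Depth below ground = 951.8 − 930.87 = 20.9 m.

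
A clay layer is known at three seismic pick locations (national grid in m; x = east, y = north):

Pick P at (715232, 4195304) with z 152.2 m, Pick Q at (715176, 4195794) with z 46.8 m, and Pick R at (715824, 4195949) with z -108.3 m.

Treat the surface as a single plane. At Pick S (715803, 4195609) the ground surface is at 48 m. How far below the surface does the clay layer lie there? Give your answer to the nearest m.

Let the plane be z = a·x + b·y + c.
Pick Q−Pick P: −56a + 490b = −105.4;  Pick R−Pick P: 592a + 645b = −260.5.
Solving gives a = −0.18290006, b = −0.23600490.
Then c = 152.2 − a·715232 − b·4195304 = 1121080.50.
At (715803, 4195609): z_contact = −130920.4 − 990184.3 + 1121080.50 = -24.2 m.
Depth below ground = 48 − (-24.2) = 72 m.

72 m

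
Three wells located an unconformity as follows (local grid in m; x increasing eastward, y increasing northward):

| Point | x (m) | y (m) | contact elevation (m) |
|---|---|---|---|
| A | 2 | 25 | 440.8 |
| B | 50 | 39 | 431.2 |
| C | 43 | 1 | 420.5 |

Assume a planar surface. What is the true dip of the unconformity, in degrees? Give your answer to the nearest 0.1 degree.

Two edge vectors: A→B = (48, 14, -9.6), A→C = (41, -24, -20.3).
Normal n = (A→B) × (A→C) = (-514.6, 580.8, -1726).
So ∂z/∂x = −n_x/n_z = −0.29815 and ∂z/∂y = −n_y/n_z = 0.33650.
Gradient magnitude |∇z| = √(a² + b²) = √(0.08889 + 0.11323) = 0.44958.
True dip = arctan(0.44958) = 24.2°, dipping toward SE (azimuth ≈ 138°).

24.2°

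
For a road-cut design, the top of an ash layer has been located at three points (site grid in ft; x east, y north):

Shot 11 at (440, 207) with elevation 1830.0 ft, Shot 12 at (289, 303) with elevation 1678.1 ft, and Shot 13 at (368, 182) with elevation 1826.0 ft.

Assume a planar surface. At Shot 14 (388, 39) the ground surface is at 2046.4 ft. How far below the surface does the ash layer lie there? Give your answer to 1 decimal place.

74.3 ft

Two edge vectors: Shot 11→Shot 12 = (-151, 96, -151.9), Shot 11→Shot 13 = (-72, -25, -4).
Normal n = (Shot 11→Shot 12) × (Shot 11→Shot 13) = (-4181.5, 10332.8, 10687).
So ∂z/∂x = −n_x/n_z = 0.39127 and ∂z/∂y = −n_y/n_z = −0.96686.
Intercept c from Shot 11: 1830 − 172.16 + 200.14 = 1857.98.
At (388, 39): z_contact = 151.81 − 37.71 + 1857.98 = 1972.09 ft.
Depth below ground = 2046.4 − 1972.09 = 74.3 ft.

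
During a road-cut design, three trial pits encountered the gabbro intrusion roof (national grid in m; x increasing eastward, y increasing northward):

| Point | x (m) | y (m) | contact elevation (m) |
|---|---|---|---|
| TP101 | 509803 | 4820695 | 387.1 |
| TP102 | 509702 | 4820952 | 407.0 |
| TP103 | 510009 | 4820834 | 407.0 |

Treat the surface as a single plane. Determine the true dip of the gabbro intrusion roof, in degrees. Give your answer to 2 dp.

5.58°

Let the plane be z = a·x + b·y + c.
TP102−TP101: −101a + 257b = 19.9;  TP103−TP101: 206a + 139b = 19.9.
Solving gives a = 0.03506, b = 0.09121.
Gradient magnitude |∇z| = √(a² + b²) = √(0.00123 + 0.00832) = 0.09771.
True dip = arctan(0.09771) = 5.58°, dipping toward SSW (azimuth ≈ 201°).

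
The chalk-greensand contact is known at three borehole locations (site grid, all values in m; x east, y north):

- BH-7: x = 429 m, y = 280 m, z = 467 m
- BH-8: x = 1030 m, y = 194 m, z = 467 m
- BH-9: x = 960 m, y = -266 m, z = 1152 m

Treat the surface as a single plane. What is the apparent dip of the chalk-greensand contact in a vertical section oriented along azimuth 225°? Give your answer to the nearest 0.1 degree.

Two edge vectors: BH-7→BH-8 = (601, -86, 0), BH-7→BH-9 = (531, -546, 685).
Normal n = (BH-7→BH-8) × (BH-7→BH-9) = (-58910, -411685, -282480).
So ∂z/∂x = −n_x/n_z = −0.20855 and ∂z/∂y = −n_y/n_z = −1.45740.
Unit vector along 225° is (sin 225°, cos 225°) = (-0.7071, -0.7071).
Slope in that direction = a·(-0.7071) + b·(-0.7071) = 1.17800.
Apparent dip = arctan|1.17800| = 49.7° (true dip is 55.8°, so apparent ≤ true as expected).

49.7°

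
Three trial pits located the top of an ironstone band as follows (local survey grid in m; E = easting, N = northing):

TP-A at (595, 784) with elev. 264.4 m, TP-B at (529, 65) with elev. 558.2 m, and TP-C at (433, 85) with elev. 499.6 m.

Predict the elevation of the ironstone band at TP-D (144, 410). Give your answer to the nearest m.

202 m

Two edge vectors: TP-A→TP-B = (-66, -719, 293.8), TP-A→TP-C = (-162, -699, 235.2).
Normal n = (TP-A→TP-B) × (TP-A→TP-C) = (36257.4, -32072.4, -70344).
So ∂z/∂E = −n_x/n_z = 0.51543 and ∂z/∂N = −n_y/n_z = −0.45594.
Intercept c from TP-A: 264.4 − 306.68 + 357.45 = 315.17.
At (144, 410): z = 74.2 − 186.9 + 315.17 = 202.5 m.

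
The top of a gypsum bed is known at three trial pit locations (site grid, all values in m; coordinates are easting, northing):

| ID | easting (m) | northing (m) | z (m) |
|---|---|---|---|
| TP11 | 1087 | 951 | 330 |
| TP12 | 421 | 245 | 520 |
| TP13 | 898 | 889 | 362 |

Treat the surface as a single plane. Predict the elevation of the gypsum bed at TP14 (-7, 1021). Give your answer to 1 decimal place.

447.3 m

Let the plane be z = a·easting + b·northing + c.
TP12−TP11: −666a − 706b = 190;  TP13−TP11: −189a − 62b = 32.
Solving gives a = −0.117341, b = −0.158429.
Then c = 330 − a·1087 − b·951 = 608.22.
At (-7, 1021): z = 0.8 − 161.8 + 608.22 = 447.3 m.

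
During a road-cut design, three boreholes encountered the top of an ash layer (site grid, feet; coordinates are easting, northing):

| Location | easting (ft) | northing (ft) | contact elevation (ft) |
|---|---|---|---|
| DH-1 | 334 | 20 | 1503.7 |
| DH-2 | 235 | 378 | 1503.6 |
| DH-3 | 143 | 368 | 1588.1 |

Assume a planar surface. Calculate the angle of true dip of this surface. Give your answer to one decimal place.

Let the plane be z = a·easting + b·northing + c.
DH-2−DH-1: −99a + 358b = −0.1;  DH-3−DH-1: −191a + 348b = 84.4.
Solving gives a = −0.89165, b = −0.24685.
Gradient magnitude |∇z| = √(a² + b²) = √(0.79503 + 0.06094) = 0.92519.
True dip = arctan(0.92519) = 42.8°, dipping toward ENE (azimuth ≈ 075°).

42.8°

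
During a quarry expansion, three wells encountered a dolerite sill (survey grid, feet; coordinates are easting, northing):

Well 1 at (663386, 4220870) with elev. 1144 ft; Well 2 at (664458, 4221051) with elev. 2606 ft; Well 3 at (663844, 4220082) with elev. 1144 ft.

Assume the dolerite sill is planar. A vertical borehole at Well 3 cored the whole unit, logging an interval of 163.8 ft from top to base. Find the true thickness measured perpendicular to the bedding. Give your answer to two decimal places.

Two edge vectors: Well 1→Well 2 = (1072, 181, 1462), Well 1→Well 3 = (458, -788, 0).
Normal n = (Well 1→Well 2) × (Well 1→Well 3) = (1152056, 669596, -927634).
So ∂z/∂easting = −n_x/n_z = 1.24193 and ∂z/∂northing = −n_y/n_z = 0.72183.
|∇z| = √(a²+b²) = 1.43646, so dip δ = arctan(1.43646) = 55.16°.
True thickness = vertical thickness × cos δ = 163.8 × cos 55.16° = 93.59 ft.

93.59 ft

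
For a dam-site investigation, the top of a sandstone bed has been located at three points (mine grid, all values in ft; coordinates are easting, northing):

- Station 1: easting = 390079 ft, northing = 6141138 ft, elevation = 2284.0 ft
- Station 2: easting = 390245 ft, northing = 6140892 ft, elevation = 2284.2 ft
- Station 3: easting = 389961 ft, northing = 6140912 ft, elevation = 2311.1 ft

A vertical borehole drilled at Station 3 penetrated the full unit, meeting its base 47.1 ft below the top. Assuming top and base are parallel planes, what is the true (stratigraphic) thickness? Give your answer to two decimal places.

Let the plane be z = a·easting + b·northing + c.
Station 2−Station 1: 166a − 246b = 0.2;  Station 3−Station 1: −118a − 226b = 27.1.
Solving gives a = −0.09950, b = −0.06796.
|∇z| = √(a²+b²) = 0.12050, so dip δ = arctan(0.12050) = 6.87°.
True thickness = vertical thickness × cos δ = 47.1 × cos 6.87° = 46.76 ft.

46.76 ft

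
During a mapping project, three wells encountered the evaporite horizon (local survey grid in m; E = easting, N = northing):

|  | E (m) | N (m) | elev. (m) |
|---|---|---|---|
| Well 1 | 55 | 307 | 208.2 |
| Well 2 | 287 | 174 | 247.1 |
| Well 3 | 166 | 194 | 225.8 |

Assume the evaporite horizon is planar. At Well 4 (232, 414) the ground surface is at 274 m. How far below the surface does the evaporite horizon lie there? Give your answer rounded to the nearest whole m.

32 m

Let the plane be z = a·E + b·N + c.
Well 2−Well 1: 232a − 133b = 38.9;  Well 3−Well 1: 111a − 113b = 17.6.
Solving gives a = 0.17942, b = 0.02049.
Then c = 208.2 − a·55 − b·307 = 192.04.
At (232, 414): z_contact = 41.6 + 8.5 + 192.04 = 242.2 m.
Depth below ground = 274 − 242.2 = 32 m.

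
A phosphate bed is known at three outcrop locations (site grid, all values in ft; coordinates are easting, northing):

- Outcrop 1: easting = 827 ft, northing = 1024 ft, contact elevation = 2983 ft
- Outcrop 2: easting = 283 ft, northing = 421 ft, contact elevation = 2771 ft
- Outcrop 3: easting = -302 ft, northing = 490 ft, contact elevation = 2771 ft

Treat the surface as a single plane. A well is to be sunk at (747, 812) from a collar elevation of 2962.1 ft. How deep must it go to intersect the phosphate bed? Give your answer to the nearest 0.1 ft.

49.5 ft

Let the plane be z = a·easting + b·northing + c.
Outcrop 2−Outcrop 1: −544a − 603b = −212;  Outcrop 3−Outcrop 1: −1129a − 534b = −212.
Solving gives a = 0.037480, b = 0.317763.
Then c = 2983 − a·827 − b·1024 = 2626.62.
At (747, 812): z_contact = 28.00 + 258.02 + 2626.62 = 2912.64 ft.
Depth below ground = 2962.1 − 2912.64 = 49.5 ft.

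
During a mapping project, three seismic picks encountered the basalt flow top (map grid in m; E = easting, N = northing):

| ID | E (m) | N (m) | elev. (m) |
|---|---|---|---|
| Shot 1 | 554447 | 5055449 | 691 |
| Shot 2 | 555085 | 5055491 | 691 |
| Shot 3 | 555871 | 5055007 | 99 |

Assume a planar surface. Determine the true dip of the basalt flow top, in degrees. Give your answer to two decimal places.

Two edge vectors: Shot 1→Shot 2 = (638, 42, 0), Shot 1→Shot 3 = (1424, -442, -592).
Normal n = (Shot 1→Shot 2) × (Shot 1→Shot 3) = (-24864, 377696, -341804).
So ∂z/∂E = −n_x/n_z = −0.07274 and ∂z/∂N = −n_y/n_z = 1.10501.
Gradient magnitude |∇z| = √(a² + b²) = √(0.00529 + 1.22104) = 1.10740.
True dip = arctan(1.10740) = 47.92°, dipping toward S (azimuth ≈ 176°).

47.92°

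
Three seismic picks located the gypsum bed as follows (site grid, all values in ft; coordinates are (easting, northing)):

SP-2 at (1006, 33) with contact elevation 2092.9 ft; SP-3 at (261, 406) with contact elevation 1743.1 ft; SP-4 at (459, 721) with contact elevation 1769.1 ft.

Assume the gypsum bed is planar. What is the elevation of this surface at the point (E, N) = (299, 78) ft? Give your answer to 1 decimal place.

1810.9 ft

Two edge vectors: SP-2→SP-3 = (-745, 373, -349.8), SP-2→SP-4 = (-547, 688, -323.8).
Normal n = (SP-2→SP-3) × (SP-2→SP-4) = (119885, -49890.4, -308529).
So ∂z/∂E = −n_x/n_z = 0.388570 and ∂z/∂N = −n_y/n_z = −0.161704.
Intercept c from SP-2: 2092.9 − 390.90 + 5.34 = 1707.34.
At (299, 78): z = 116.2 − 12.6 + 1707.34 = 1810.9 ft.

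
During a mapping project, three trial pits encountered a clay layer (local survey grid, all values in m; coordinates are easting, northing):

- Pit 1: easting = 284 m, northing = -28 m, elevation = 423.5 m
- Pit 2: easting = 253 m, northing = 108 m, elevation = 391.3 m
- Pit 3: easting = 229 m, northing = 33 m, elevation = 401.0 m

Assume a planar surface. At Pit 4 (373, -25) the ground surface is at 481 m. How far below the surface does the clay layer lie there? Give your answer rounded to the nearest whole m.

41 m

Let the plane be z = a·easting + b·northing + c.
Pit 2−Pit 1: −31a + 136b = −32.2;  Pit 3−Pit 1: −55a + 61b = −22.5.
Solving gives a = 0.19606, b = −0.19207.
Then c = 423.5 − a·284 − b·-28 = 362.44.
At (373, -25): z_contact = 73.1 + 4.8 + 362.44 = 440.4 m.
Depth below ground = 481 − 440.4 = 41 m.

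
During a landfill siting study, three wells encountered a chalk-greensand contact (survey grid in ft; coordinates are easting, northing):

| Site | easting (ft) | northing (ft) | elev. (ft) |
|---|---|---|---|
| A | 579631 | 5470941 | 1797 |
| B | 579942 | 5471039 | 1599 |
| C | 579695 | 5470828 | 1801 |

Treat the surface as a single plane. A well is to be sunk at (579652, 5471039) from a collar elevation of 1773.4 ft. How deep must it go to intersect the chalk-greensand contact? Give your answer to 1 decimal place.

Two edge vectors: A→B = (311, 98, -198), A→C = (64, -113, 4).
Normal n = (A→B) × (A→C) = (-21982, -13916, -41415).
So ∂z/∂easting = −n_x/n_z = −0.530773874 and ∂z/∂northing = −n_y/n_z = −0.336013522.
Intercept c from A: 1797 + 307652.99 + 1838310.15 = 2147760.14.
At (579652, 5471039): z_contact = −307664.14 − 1838343.08 + 2147760.14 = 1752.92 ft.
Depth below ground = 1773.4 − 1752.92 = 20.5 ft.

20.5 ft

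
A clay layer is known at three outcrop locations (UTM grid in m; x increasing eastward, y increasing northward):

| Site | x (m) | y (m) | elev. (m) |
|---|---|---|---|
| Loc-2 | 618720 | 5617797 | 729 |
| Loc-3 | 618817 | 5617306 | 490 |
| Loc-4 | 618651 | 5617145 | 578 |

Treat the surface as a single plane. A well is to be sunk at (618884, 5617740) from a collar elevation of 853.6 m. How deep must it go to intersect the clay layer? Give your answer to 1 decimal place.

280.8 m

Let the plane be z = a·x + b·y + c.
Loc-3−Loc-2: 97a − 491b = −239;  Loc-4−Loc-2: −69a − 652b = −151.
Solving gives a = −0.841067512, b = 0.320603770.
Then c = 729 − a·618720 − b·5617797 = −1279972.61.
At (618884, 5617740): z_contact = −520523.23 + 1801068.63 − 1279972.61 = 572.79 m.
Depth below ground = 853.6 − 572.79 = 280.8 m.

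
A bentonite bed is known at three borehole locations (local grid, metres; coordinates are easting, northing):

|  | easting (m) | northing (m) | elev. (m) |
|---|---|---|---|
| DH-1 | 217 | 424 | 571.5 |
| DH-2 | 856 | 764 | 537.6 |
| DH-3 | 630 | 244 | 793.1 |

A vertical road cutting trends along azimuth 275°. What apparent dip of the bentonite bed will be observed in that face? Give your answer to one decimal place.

17.9°

Two edge vectors: DH-1→DH-2 = (639, 340, -33.9), DH-1→DH-3 = (413, -180, 221.6).
Normal n = (DH-1→DH-2) × (DH-1→DH-3) = (69242, -155603.1, -255440).
So ∂z/∂easting = −n_x/n_z = 0.27107 and ∂z/∂northing = −n_y/n_z = −0.60916.
Unit vector along 275° is (sin 275°, cos 275°) = (-0.9962, 0.0872).
Slope in that direction = a·(-0.9962) + b·(0.0872) = −0.32313.
Apparent dip = arctan|0.32313| = 17.9° (true dip is 33.7°, so apparent ≤ true as expected).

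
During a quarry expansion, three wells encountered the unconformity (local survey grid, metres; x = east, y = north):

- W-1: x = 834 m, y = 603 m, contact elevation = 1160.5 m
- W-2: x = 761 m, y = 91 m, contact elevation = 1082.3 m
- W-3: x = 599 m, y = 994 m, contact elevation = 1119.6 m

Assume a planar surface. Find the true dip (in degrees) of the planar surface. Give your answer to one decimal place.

19.9°

Two edge vectors: W-1→W-2 = (-73, -512, -78.2), W-1→W-3 = (-235, 391, -40.9).
Normal n = (W-1→W-2) × (W-1→W-3) = (51517, 15391.3, -148863).
So ∂z/∂x = −n_x/n_z = 0.34607 and ∂z/∂y = −n_y/n_z = 0.10339.
Gradient magnitude |∇z| = √(a² + b²) = √(0.11976 + 0.01069) = 0.36118.
True dip = arctan(0.36118) = 19.9°, dipping toward WSW (azimuth ≈ 253°).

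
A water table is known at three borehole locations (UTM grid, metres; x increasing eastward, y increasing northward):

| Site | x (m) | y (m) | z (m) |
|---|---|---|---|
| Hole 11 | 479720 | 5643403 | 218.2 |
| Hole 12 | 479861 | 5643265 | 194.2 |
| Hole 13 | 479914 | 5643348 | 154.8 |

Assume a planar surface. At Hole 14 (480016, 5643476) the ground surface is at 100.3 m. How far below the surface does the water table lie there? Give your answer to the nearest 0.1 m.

14.2 m

Let the plane be z = a·x + b·y + c.
Hole 12−Hole 11: 141a − 138b = −24;  Hole 13−Hole 11: 194a − 55b = −63.4.
Solving gives a = −0.390660988, b = −0.225240574.
Then c = 218.2 − a·479720 − b·5643403 = 1458749.42.
At (480016, 5643476): z_contact = −187523.52 − 1271139.77 + 1458749.42 = 86.12 m.
Depth below ground = 100.3 − 86.12 = 14.2 m.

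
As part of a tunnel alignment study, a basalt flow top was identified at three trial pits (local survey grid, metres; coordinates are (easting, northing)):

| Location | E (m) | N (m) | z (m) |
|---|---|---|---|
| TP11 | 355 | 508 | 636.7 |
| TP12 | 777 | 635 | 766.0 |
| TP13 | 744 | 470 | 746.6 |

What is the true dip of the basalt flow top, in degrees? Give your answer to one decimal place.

16.4°

Let the plane be z = a·E + b·N + c.
TP12−TP11: 422a + 127b = 129.3;  TP13−TP11: 389a − 38b = 109.9.
Solving gives a = 0.28837, b = 0.05990.
Gradient magnitude |∇z| = √(a² + b²) = √(0.08316 + 0.00359) = 0.29453.
True dip = arctan(0.29453) = 16.4°, dipping toward WSW (azimuth ≈ 258°).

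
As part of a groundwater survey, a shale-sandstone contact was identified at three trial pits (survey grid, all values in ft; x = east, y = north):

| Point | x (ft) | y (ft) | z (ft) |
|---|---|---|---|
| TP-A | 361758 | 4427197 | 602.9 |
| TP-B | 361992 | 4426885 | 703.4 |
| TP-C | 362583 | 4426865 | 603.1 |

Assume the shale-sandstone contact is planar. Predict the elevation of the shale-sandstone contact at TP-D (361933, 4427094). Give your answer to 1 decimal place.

Let the plane be z = a·x + b·y + c.
TP-B−TP-A: 234a − 312b = 100.5;  TP-C−TP-A: 825a − 332b = 0.2.
Solving gives a = −0.185316506, b = −0.461102764.
Then c = 602.9 − a·361758 − b·4427197 = 2109035.40.
At (361933, 4427094): z = −67072.2 − 2041345.3 + 2109035.40 = 618.0 ft.

618.0 ft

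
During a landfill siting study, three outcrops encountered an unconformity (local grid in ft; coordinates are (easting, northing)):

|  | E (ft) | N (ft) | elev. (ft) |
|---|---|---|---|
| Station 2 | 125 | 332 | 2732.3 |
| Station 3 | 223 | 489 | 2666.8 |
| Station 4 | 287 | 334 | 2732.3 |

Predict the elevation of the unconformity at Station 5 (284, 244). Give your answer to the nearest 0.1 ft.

Let the plane be z = a·E + b·N + c.
Station 3−Station 2: 98a + 157b = −65.5;  Station 4−Station 2: 162a + 2b = 0.
Solving gives a = 0.00519, b = −0.42044.
Then c = 2732.3 − a·125 − b·332 = 2871.24.
At (284, 244): z = 1.5 − 102.6 + 2871.24 = 2770.1 ft.

2770.1 ft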